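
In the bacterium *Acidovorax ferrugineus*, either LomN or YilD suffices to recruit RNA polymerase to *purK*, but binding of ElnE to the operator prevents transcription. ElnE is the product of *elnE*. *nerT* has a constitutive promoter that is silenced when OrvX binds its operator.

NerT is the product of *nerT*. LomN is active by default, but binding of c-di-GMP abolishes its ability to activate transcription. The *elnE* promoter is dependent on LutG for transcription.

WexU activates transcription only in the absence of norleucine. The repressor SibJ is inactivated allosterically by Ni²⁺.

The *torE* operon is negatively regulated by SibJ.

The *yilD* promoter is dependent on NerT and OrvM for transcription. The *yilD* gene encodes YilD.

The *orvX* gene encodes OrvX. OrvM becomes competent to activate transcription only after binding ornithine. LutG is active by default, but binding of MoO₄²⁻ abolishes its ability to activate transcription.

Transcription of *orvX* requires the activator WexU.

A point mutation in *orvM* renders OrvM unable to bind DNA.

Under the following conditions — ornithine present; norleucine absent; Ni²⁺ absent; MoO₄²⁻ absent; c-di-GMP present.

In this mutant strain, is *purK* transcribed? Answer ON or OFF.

c-di-GMP is present, so LomN is inactive.
MoO₄²⁻ is absent, so LutG is active.
No repressor is bound and LutG is active, so *elnE* is transcribed.
So ElnE is produced and active.
Norleucine is absent, so WexU is active.
No repressor is bound and WexU is active, so *orvX* is transcribed.
So OrvX is produced and active.
With repressor OrvX bound, *nerT* is not transcribed.
So NerT is not produced.
OrvM is non-functional in this strain, so it has no effect.
Required activator NerT is absent, so *yilD* is not transcribed.
So YilD is not produced.
With repressor ElnE bound, *purK* is not transcribed.

OFF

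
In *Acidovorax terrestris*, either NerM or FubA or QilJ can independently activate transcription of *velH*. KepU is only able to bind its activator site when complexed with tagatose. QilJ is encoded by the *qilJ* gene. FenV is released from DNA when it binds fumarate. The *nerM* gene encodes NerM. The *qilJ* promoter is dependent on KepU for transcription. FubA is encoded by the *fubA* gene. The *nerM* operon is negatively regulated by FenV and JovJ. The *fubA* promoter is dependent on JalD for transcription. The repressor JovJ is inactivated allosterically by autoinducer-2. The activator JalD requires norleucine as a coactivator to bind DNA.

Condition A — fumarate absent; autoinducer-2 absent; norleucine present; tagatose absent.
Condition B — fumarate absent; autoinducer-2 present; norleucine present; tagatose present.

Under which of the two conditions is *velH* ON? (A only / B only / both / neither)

Condition A:
Fumarate is absent, so FenV is active.
Autoinducer-2 is absent, so JovJ is active.
With repressor FenV bound, *nerM* is not transcribed.
So NerM is not produced.
Norleucine is present, so JalD is active.
No repressor is bound and JalD is active, so *fubA* is transcribed.
So FubA is produced and active.
Tagatose is absent, so KepU is inactive.
Required activator KepU is absent, so *qilJ* is not transcribed.
So QilJ is not produced.
Activator FubA is present, so *velH* is transcribed.
→ *velH* is ON in A.
Condition B:
Fumarate is absent, so FenV is active.
Autoinducer-2 is present, so JovJ is inactive.
With repressor FenV bound, *nerM* is not transcribed.
So NerM is not produced.
Norleucine is present, so JalD is active.
No repressor is bound and JalD is active, so *fubA* is transcribed.
So FubA is produced and active.
Tagatose is present, so KepU is active.
No repressor is bound and KepU is active, so *qilJ* is transcribed.
So QilJ is produced and active.
Activator FubA is present, so *velH* is transcribed.
→ *velH* is ON in B.

both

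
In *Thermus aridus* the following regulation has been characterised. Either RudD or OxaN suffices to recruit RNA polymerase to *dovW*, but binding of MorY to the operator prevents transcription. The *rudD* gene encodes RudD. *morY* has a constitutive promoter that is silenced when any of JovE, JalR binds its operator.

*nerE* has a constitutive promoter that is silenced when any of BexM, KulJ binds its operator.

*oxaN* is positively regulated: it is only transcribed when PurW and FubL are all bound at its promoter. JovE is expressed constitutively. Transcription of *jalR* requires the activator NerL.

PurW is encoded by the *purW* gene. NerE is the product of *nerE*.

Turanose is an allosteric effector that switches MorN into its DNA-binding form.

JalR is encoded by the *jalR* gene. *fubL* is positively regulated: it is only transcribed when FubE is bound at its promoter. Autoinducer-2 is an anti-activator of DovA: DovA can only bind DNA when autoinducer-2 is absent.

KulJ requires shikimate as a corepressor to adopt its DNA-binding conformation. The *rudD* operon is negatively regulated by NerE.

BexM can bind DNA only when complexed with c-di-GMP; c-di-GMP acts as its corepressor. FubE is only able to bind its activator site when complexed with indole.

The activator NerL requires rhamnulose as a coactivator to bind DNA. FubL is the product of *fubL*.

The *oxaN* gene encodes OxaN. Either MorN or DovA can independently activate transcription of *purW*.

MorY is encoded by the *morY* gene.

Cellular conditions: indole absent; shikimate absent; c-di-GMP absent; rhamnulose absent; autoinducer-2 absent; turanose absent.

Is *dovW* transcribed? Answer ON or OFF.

OFF

c-di-GMP is absent, so BexM is inactive.
Shikimate is absent, so KulJ is inactive.
With no repressor bound, *nerE* is transcribed.
So NerE is produced and active.
With repressor NerE bound, *rudD* is not transcribed.
So RudD is not produced.
Turanose is absent, so MorN is inactive.
Autoinducer-2 is absent, so DovA is active.
Activator DovA is present, so *purW* is transcribed.
So PurW is produced and active.
Indole is absent, so FubE is inactive.
Required activator FubE is absent, so *fubL* is not transcribed.
So FubL is not produced.
Required activator FubL is absent, so *oxaN* is not transcribed.
So OxaN is not produced.
JovE is produced constitutively and is active.
Rhamnulose is absent, so NerL is inactive.
Required activator NerL is absent, so *jalR* is not transcribed.
So JalR is not produced.
With repressor JovE bound, *morY* is not transcribed.
So MorY is not produced.
No activator is available at the *dovW* promoter, so *dovW* is not transcribed.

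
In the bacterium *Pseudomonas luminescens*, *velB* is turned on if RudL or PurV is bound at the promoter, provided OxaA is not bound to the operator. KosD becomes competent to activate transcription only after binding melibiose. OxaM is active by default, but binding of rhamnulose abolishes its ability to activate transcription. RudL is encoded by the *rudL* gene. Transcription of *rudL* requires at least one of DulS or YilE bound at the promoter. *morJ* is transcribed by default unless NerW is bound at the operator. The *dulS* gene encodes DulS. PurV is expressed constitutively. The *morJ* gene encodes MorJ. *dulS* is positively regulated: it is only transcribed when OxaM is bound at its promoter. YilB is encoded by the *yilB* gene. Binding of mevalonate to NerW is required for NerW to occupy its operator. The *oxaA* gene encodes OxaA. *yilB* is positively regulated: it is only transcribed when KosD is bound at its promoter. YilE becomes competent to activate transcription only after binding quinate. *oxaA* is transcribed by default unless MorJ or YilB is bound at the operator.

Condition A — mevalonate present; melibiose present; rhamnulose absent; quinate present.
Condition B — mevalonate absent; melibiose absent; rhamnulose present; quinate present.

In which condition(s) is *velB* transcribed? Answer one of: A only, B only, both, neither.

both

Condition A:
Mevalonate is present, so NerW is active.
With repressor NerW bound, *morJ* is not transcribed.
So MorJ is not produced.
Melibiose is present, so KosD is active.
No repressor is bound and KosD is active, so *yilB* is transcribed.
So YilB is produced and active.
With repressor YilB bound, *oxaA* is not transcribed.
So OxaA is not produced.
Rhamnulose is absent, so OxaM is active.
No repressor is bound and OxaM is active, so *dulS* is transcribed.
So DulS is produced and active.
Quinate is present, so YilE is active.
Activator DulS is present, so *rudL* is transcribed.
So RudL is produced and active.
PurV is produced constitutively and is active.
Activator RudL is present, so *velB* is transcribed.
→ *velB* is ON in A.
Condition B:
Mevalonate is absent, so NerW is inactive.
With no repressor bound, *morJ* is transcribed.
So MorJ is produced and active.
Melibiose is absent, so KosD is inactive.
Required activator KosD is absent, so *yilB* is not transcribed.
So YilB is not produced.
With repressor MorJ bound, *oxaA* is not transcribed.
So OxaA is not produced.
Rhamnulose is present, so OxaM is inactive.
Required activator OxaM is absent, so *dulS* is not transcribed.
So DulS is not produced.
Quinate is present, so YilE is active.
Activator YilE is present, so *rudL* is transcribed.
So RudL is produced and active.
PurV is produced constitutively and is active.
Activator RudL is present, so *velB* is transcribed.
→ *velB* is ON in B.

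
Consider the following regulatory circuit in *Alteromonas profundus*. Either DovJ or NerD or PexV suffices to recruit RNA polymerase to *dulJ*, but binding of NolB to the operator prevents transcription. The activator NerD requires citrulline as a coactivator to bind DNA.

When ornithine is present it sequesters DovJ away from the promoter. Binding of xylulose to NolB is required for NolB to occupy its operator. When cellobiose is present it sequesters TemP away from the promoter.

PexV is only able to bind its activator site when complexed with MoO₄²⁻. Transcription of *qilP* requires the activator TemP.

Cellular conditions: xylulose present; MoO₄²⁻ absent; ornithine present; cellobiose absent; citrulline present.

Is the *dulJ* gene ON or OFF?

Ornithine is present, so DovJ is inactive.
Xylulose is present, so NolB is active.
Citrulline is present, so NerD is active.
MoO₄²⁻ is absent, so PexV is inactive.
With repressor NolB bound, *dulJ* is not transcribed.

OFF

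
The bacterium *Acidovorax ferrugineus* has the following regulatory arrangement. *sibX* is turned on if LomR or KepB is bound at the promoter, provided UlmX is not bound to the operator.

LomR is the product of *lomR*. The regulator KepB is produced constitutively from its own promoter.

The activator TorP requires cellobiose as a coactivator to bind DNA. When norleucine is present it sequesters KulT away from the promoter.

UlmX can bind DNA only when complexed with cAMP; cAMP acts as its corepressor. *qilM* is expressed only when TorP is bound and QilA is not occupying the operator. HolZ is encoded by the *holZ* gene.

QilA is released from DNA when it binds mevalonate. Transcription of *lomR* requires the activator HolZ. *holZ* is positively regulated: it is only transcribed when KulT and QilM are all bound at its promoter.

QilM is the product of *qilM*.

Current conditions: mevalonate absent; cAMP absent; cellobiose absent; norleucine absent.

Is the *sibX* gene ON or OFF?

Norleucine is absent, so KulT is active.
Cellobiose is absent, so TorP is inactive.
Mevalonate is absent, so QilA is active.
With repressor QilA bound, *qilM* is not transcribed.
So QilM is not produced.
Required activator QilM is absent, so *holZ* is not transcribed.
So HolZ is not produced.
Required activator HolZ is absent, so *lomR* is not transcribed.
So LomR is not produced.
KepB is produced constitutively and is active.
cAMP is absent, so UlmX is inactive.
Activator KepB is present, so *sibX* is transcribed.

ON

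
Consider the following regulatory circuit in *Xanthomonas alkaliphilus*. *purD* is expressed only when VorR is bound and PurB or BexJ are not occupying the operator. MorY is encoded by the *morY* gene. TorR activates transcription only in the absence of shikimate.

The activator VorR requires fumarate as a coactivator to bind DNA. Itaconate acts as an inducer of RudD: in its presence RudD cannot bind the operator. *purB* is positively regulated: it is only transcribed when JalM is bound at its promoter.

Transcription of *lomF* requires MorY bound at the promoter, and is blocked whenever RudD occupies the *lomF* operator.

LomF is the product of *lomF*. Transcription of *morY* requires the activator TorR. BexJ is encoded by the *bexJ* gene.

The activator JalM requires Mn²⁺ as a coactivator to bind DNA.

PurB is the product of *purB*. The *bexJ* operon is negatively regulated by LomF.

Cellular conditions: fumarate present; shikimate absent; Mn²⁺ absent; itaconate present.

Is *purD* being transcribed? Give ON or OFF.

Mn²⁺ is absent, so JalM is inactive.
Required activator JalM is absent, so *purB* is not transcribed.
So PurB is not produced.
Fumarate is present, so VorR is active.
Shikimate is absent, so TorR is active.
No repressor is bound and TorR is active, so *morY* is transcribed.
So MorY is produced and active.
Itaconate is present, so RudD is inactive.
No repressor is bound and MorY is active, so *lomF* is transcribed.
So LomF is produced and active.
With repressor LomF bound, *bexJ* is not transcribed.
So BexJ is not produced.
No repressor is bound and VorR is active, so *purD* is transcribed.

ON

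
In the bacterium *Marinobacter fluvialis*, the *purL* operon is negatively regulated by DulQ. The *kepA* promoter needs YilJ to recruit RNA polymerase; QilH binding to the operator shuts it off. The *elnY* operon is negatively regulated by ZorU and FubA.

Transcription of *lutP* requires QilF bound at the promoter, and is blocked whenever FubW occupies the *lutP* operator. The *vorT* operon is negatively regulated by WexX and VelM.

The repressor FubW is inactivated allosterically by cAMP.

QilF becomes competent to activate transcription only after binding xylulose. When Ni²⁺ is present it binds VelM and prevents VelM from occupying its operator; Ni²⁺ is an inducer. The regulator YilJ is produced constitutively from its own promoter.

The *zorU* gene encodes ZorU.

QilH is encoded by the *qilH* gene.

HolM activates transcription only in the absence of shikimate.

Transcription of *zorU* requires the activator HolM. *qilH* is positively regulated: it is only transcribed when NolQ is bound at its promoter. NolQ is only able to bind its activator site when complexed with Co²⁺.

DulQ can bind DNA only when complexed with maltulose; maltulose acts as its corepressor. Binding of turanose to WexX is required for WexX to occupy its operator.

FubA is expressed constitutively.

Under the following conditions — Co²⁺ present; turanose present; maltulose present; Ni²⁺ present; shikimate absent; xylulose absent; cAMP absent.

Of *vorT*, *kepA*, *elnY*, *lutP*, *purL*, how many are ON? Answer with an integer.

0

Turanose is present, so WexX is active.
Ni²⁺ is present, so VelM is inactive.
With repressor WexX bound, *vorT* is not transcribed.
→ *vorT* is OFF.
Co²⁺ is present, so NolQ is active.
No repressor is bound and NolQ is active, so *qilH* is transcribed.
So QilH is produced and active.
YilJ is produced constitutively and is active.
With repressor QilH bound, *kepA* is not transcribed.
→ *kepA* is OFF.
Shikimate is absent, so HolM is active.
No repressor is bound and HolM is active, so *zorU* is transcribed.
So ZorU is produced and active.
FubA is produced constitutively and is active.
With repressor ZorU bound, *elnY* is not transcribed.
→ *elnY* is OFF.
Xylulose is absent, so QilF is inactive.
cAMP is absent, so FubW is active.
With repressor FubW bound, *lutP* is not transcribed.
→ *lutP* is OFF.
Maltulose is present, so DulQ is active.
With repressor DulQ bound, *purL* is not transcribed.
→ *purL* is OFF.
0 of the 5 genes are transcribed.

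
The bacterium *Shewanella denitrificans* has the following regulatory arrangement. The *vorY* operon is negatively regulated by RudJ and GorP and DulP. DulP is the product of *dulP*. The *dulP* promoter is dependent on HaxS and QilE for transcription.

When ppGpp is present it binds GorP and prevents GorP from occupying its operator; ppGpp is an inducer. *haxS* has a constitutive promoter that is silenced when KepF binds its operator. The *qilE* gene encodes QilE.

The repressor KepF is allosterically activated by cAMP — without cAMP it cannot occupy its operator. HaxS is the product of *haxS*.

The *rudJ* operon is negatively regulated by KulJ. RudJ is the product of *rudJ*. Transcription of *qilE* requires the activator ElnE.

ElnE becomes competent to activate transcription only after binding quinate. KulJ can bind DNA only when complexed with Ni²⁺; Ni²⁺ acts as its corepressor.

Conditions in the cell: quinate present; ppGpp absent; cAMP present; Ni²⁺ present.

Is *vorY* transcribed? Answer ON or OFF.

OFF

Ni²⁺ is present, so KulJ is active.
With repressor KulJ bound, *rudJ* is not transcribed.
So RudJ is not produced.
ppGpp is absent, so GorP is active.
cAMP is present, so KepF is active.
With repressor KepF bound, *haxS* is not transcribed.
So HaxS is not produced.
Quinate is present, so ElnE is active.
No repressor is bound and ElnE is active, so *qilE* is transcribed.
So QilE is produced and active.
Required activator HaxS is absent, so *dulP* is not transcribed.
So DulP is not produced.
With repressor GorP bound, *vorY* is not transcribed.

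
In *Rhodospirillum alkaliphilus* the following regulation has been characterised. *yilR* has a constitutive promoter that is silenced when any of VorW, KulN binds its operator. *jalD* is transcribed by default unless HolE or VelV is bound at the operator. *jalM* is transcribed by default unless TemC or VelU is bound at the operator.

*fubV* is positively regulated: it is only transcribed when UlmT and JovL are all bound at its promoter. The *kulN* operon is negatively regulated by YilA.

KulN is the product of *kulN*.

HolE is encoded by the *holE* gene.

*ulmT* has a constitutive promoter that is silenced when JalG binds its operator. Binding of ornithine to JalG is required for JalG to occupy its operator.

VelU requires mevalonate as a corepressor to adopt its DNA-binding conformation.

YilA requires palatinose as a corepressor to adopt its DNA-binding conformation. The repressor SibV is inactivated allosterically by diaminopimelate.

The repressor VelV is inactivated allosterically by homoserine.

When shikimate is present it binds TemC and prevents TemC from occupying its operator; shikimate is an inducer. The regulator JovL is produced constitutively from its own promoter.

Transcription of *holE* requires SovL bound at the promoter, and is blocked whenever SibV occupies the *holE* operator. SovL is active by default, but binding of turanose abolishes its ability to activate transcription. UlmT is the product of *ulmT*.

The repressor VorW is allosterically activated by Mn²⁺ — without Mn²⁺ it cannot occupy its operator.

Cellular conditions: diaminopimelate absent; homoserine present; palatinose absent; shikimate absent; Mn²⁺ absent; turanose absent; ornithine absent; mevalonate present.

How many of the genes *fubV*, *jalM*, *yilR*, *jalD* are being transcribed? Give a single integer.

2

Ornithine is absent, so JalG is inactive.
With no repressor bound, *ulmT* is transcribed.
So UlmT is produced and active.
JovL is produced constitutively and is active.
No repressor is bound and UlmT and JovL are active, so *fubV* is transcribed.
→ *fubV* is ON.
Shikimate is absent, so TemC is active.
Mevalonate is present, so VelU is active.
With repressor TemC bound, *jalM* is not transcribed.
→ *jalM* is OFF.
Mn²⁺ is absent, so VorW is inactive.
Palatinose is absent, so YilA is inactive.
With no repressor bound, *kulN* is transcribed.
So KulN is produced and active.
With repressor KulN bound, *yilR* is not transcribed.
→ *yilR* is OFF.
Turanose is absent, so SovL is active.
Diaminopimelate is absent, so SibV is active.
With repressor SibV bound, *holE* is not transcribed.
So HolE is not produced.
Homoserine is present, so VelV is inactive.
With no repressor bound, *jalD* is transcribed.
→ *jalD* is ON.
2 of the 4 genes are transcribed.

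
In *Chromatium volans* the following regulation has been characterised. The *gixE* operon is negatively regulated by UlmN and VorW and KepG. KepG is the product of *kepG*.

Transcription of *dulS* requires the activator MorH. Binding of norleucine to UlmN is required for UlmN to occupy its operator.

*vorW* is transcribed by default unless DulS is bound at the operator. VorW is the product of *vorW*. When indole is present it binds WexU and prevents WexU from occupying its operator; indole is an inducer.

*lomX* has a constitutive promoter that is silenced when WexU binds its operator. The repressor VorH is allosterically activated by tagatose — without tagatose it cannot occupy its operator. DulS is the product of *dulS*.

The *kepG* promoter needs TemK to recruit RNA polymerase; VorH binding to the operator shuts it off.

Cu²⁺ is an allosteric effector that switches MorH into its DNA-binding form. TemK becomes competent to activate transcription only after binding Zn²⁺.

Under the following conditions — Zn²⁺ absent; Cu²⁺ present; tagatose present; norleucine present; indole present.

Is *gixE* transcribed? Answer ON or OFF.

OFF

Norleucine is present, so UlmN is active.
Cu²⁺ is present, so MorH is active.
No repressor is bound and MorH is active, so *dulS* is transcribed.
So DulS is produced and active.
With repressor DulS bound, *vorW* is not transcribed.
So VorW is not produced.
Tagatose is present, so VorH is active.
Zn²⁺ is absent, so TemK is inactive.
With repressor VorH bound, *kepG* is not transcribed.
So KepG is not produced.
With repressor UlmN bound, *gixE* is not transcribed.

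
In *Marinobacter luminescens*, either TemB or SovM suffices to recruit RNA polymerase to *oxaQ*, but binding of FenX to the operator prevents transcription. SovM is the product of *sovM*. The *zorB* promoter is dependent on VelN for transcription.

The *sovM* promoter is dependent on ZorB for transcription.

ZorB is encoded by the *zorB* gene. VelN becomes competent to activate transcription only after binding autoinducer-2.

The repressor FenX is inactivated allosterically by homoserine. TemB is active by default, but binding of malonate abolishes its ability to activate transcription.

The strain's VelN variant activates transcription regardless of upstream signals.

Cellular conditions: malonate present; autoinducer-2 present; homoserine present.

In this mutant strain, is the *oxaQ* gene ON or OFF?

Malonate is present, so TemB is inactive.
Homoserine is present, so FenX is inactive.
VelN is constitutively active in this strain.
No repressor is bound and VelN is active, so *zorB* is transcribed.
So ZorB is produced and active.
No repressor is bound and ZorB is active, so *sovM* is transcribed.
So SovM is produced and active.
Activator SovM is present, so *oxaQ* is transcribed.

ON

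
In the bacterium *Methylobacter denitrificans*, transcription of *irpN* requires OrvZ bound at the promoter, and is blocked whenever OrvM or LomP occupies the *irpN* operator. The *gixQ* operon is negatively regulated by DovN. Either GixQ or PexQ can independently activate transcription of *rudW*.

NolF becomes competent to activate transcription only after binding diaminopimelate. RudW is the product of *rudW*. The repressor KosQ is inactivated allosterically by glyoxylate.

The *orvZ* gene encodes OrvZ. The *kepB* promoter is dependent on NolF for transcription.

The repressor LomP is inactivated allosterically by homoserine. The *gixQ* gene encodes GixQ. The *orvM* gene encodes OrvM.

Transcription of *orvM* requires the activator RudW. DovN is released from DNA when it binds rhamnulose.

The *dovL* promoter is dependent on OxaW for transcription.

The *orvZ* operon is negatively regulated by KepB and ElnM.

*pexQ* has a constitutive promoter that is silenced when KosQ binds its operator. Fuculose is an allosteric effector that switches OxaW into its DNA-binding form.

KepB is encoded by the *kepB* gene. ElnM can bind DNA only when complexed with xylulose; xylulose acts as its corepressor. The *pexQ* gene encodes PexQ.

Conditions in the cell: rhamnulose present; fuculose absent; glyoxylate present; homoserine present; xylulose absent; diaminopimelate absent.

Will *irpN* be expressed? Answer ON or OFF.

OFF

Rhamnulose is present, so DovN is inactive.
With no repressor bound, *gixQ* is transcribed.
So GixQ is produced and active.
Glyoxylate is present, so KosQ is inactive.
With no repressor bound, *pexQ* is transcribed.
So PexQ is produced and active.
Activator GixQ is present, so *rudW* is transcribed.
So RudW is produced and active.
No repressor is bound and RudW is active, so *orvM* is transcribed.
So OrvM is produced and active.
Homoserine is present, so LomP is inactive.
Diaminopimelate is absent, so NolF is inactive.
Required activator NolF is absent, so *kepB* is not transcribed.
So KepB is not produced.
Xylulose is absent, so ElnM is inactive.
With no repressor bound, *orvZ* is transcribed.
So OrvZ is produced and active.
With repressor OrvM bound, *irpN* is not transcribed.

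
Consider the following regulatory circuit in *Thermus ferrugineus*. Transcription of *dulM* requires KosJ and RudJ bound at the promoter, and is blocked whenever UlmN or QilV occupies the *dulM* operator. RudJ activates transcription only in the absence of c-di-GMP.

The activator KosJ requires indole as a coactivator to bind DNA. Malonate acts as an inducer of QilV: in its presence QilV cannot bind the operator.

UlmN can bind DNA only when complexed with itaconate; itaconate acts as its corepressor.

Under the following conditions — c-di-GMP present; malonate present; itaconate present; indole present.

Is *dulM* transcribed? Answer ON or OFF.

Indole is present, so KosJ is active.
Itaconate is present, so UlmN is active.
Malonate is present, so QilV is inactive.
c-di-GMP is present, so RudJ is inactive.
With repressor UlmN bound, *dulM* is not transcribed.

OFF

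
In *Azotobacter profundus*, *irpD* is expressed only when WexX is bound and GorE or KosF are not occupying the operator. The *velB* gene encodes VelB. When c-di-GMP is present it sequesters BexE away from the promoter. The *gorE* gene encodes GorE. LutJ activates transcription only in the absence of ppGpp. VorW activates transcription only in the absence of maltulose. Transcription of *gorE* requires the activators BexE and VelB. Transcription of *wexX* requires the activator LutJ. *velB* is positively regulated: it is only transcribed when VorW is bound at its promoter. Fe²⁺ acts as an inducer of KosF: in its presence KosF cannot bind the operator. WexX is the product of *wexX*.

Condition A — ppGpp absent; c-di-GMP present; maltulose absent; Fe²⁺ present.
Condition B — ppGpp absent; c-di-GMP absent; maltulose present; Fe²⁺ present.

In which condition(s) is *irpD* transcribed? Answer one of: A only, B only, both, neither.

both

Condition A:
ppGpp is absent, so LutJ is active.
No repressor is bound and LutJ is active, so *wexX* is transcribed.
So WexX is produced and active.
c-di-GMP is present, so BexE is inactive.
Maltulose is absent, so VorW is active.
No repressor is bound and VorW is active, so *velB* is transcribed.
So VelB is produced and active.
Required activator BexE is absent, so *gorE* is not transcribed.
So GorE is not produced.
Fe²⁺ is present, so KosF is inactive.
No repressor is bound and WexX is active, so *irpD* is transcribed.
→ *irpD* is ON in A.
Condition B:
ppGpp is absent, so LutJ is active.
No repressor is bound and LutJ is active, so *wexX* is transcribed.
So WexX is produced and active.
c-di-GMP is absent, so BexE is active.
Maltulose is present, so VorW is inactive.
Required activator VorW is absent, so *velB* is not transcribed.
So VelB is not produced.
Required activator VelB is absent, so *gorE* is not transcribed.
So GorE is not produced.
Fe²⁺ is present, so KosF is inactive.
No repressor is bound and WexX is active, so *irpD* is transcribed.
→ *irpD* is ON in B.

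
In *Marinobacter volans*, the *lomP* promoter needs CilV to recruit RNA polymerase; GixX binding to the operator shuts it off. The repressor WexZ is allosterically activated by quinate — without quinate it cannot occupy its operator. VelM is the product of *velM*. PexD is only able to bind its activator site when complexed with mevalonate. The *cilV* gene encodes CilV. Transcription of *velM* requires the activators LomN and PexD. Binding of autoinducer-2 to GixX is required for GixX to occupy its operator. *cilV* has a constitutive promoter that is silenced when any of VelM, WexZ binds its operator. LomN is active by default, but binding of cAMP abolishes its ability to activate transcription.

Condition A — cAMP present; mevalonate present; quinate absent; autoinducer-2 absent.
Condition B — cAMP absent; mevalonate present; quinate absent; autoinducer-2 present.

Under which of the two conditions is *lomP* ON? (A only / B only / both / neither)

Condition A:
cAMP is present, so LomN is inactive.
Mevalonate is present, so PexD is active.
Required activator LomN is absent, so *velM* is not transcribed.
So VelM is not produced.
Quinate is absent, so WexZ is inactive.
With no repressor bound, *cilV* is transcribed.
So CilV is produced and active.
Autoinducer-2 is absent, so GixX is inactive.
No repressor is bound and CilV is active, so *lomP* is transcribed.
→ *lomP* is ON in A.
Condition B:
cAMP is absent, so LomN is active.
Mevalonate is present, so PexD is active.
No repressor is bound and LomN and PexD are active, so *velM* is transcribed.
So VelM is produced and active.
Quinate is absent, so WexZ is inactive.
With repressor VelM bound, *cilV* is not transcribed.
So CilV is not produced.
Autoinducer-2 is present, so GixX is active.
With repressor GixX bound, *lomP* is not transcribed.
→ *lomP* is OFF in B.

A only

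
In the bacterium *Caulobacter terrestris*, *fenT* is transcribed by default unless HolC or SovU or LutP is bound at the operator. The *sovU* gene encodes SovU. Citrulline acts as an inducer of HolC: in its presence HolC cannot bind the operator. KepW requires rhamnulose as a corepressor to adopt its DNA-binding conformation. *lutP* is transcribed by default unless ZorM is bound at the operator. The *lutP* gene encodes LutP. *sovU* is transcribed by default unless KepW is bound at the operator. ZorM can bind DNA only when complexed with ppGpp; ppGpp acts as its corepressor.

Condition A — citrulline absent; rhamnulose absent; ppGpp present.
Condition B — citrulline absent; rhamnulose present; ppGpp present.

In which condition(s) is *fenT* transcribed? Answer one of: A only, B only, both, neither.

neither

Condition A:
Citrulline is absent, so HolC is active.
Rhamnulose is absent, so KepW is inactive.
With no repressor bound, *sovU* is transcribed.
So SovU is produced and active.
ppGpp is present, so ZorM is active.
With repressor ZorM bound, *lutP* is not transcribed.
So LutP is not produced.
With repressor HolC bound, *fenT* is not transcribed.
→ *fenT* is OFF in A.
Condition B:
Citrulline is absent, so HolC is active.
Rhamnulose is present, so KepW is active.
With repressor KepW bound, *sovU* is not transcribed.
So SovU is not produced.
ppGpp is present, so ZorM is active.
With repressor ZorM bound, *lutP* is not transcribed.
So LutP is not produced.
With repressor HolC bound, *fenT* is not transcribed.
→ *fenT* is OFF in B.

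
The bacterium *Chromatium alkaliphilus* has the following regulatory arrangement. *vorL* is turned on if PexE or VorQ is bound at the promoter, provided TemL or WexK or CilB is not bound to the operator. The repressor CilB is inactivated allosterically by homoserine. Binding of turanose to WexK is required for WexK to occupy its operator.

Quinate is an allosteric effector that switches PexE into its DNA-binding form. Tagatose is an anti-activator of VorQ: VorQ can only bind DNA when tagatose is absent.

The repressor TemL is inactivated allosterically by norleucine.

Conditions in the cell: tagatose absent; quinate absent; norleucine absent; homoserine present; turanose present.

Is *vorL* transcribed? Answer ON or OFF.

OFF

Quinate is absent, so PexE is inactive.
Tagatose is absent, so VorQ is active.
Norleucine is absent, so TemL is active.
Turanose is present, so WexK is active.
Homoserine is present, so CilB is inactive.
With repressor TemL bound, *vorL* is not transcribed.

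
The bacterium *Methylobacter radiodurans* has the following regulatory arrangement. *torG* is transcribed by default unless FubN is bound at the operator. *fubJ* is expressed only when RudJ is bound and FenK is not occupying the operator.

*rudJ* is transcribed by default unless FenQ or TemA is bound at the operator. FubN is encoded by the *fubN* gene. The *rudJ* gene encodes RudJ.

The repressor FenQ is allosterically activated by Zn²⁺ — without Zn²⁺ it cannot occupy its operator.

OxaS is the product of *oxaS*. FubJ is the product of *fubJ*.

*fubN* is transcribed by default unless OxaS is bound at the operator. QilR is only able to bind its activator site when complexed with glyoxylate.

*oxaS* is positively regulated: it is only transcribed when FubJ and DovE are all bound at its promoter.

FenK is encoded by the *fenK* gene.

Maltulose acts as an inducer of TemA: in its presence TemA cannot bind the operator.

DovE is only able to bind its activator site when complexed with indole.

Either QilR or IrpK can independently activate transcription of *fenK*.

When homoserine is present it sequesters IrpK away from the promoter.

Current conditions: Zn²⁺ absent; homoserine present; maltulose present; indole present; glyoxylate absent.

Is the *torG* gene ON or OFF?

Zn²⁺ is absent, so FenQ is inactive.
Maltulose is present, so TemA is inactive.
With no repressor bound, *rudJ* is transcribed.
So RudJ is produced and active.
Glyoxylate is absent, so QilR is inactive.
Homoserine is present, so IrpK is inactive.
No activator is available at the *fenK* promoter, so *fenK* is not transcribed.
So FenK is not produced.
No repressor is bound and RudJ is active, so *fubJ* is transcribed.
So FubJ is produced and active.
Indole is present, so DovE is active.
No repressor is bound and FubJ and DovE are active, so *oxaS* is transcribed.
So OxaS is produced and active.
With repressor OxaS bound, *fubN* is not transcribed.
So FubN is not produced.
With no repressor bound, *torG* is transcribed.

ON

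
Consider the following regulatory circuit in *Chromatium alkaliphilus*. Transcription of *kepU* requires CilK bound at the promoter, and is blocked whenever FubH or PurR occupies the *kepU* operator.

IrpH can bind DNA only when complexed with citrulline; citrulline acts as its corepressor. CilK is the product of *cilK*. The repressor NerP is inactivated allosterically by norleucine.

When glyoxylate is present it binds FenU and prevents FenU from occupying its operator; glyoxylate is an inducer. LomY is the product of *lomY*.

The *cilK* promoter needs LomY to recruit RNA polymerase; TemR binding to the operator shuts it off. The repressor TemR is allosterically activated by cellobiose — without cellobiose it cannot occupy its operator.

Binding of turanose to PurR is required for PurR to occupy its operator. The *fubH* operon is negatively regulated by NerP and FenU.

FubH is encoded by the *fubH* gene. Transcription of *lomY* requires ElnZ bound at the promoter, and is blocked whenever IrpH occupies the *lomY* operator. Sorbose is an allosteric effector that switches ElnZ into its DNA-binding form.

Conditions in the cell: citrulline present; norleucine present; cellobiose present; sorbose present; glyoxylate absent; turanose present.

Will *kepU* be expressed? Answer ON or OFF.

Norleucine is present, so NerP is inactive.
Glyoxylate is absent, so FenU is active.
With repressor FenU bound, *fubH* is not transcribed.
So FubH is not produced.
Cellobiose is present, so TemR is active.
Citrulline is present, so IrpH is active.
Sorbose is present, so ElnZ is active.
With repressor IrpH bound, *lomY* is not transcribed.
So LomY is not produced.
With repressor TemR bound, *cilK* is not transcribed.
So CilK is not produced.
Turanose is present, so PurR is active.
With repressor PurR bound, *kepU* is not transcribed.

OFF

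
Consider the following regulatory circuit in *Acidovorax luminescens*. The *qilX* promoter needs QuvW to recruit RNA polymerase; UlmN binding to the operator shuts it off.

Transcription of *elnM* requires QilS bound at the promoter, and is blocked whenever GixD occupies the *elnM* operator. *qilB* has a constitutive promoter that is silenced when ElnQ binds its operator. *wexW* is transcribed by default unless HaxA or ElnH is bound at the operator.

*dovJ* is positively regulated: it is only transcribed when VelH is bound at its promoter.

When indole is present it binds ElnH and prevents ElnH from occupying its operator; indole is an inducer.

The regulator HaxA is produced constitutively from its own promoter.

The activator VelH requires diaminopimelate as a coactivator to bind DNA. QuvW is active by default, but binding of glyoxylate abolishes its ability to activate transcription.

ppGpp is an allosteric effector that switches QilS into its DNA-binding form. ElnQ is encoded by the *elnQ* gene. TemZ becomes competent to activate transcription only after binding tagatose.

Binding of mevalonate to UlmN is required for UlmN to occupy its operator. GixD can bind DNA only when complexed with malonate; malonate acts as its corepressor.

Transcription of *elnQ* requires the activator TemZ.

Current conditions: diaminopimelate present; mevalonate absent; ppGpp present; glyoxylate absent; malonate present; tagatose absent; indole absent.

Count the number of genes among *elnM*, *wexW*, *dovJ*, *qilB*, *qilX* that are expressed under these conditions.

3

ppGpp is present, so QilS is active.
Malonate is present, so GixD is active.
With repressor GixD bound, *elnM* is not transcribed.
→ *elnM* is OFF.
HaxA is produced constitutively and is active.
Indole is absent, so ElnH is active.
With repressor HaxA bound, *wexW* is not transcribed.
→ *wexW* is OFF.
Diaminopimelate is present, so VelH is active.
No repressor is bound and VelH is active, so *dovJ* is transcribed.
→ *dovJ* is ON.
Tagatose is absent, so TemZ is inactive.
Required activator TemZ is absent, so *elnQ* is not transcribed.
So ElnQ is not produced.
With no repressor bound, *qilB* is transcribed.
→ *qilB* is ON.
Glyoxylate is absent, so QuvW is active.
Mevalonate is absent, so UlmN is inactive.
No repressor is bound and QuvW is active, so *qilX* is transcribed.
→ *qilX* is ON.
3 of the 5 genes are transcribed.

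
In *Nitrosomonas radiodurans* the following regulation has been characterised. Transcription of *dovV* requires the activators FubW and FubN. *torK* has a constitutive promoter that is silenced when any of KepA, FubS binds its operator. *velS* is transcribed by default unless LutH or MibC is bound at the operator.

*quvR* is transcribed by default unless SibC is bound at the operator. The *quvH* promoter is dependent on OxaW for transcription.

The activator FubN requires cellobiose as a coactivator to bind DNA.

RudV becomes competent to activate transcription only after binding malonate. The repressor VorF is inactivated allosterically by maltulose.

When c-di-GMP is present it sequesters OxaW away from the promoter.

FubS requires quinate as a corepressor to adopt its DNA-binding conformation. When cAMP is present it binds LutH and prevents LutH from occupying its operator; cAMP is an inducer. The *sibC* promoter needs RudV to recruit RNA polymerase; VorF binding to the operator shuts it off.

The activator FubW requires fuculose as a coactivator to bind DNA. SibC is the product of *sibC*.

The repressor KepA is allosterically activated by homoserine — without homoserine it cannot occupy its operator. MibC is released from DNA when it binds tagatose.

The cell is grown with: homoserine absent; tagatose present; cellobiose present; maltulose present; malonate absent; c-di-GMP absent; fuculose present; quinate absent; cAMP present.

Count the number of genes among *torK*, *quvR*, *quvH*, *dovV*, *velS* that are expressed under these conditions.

Homoserine is absent, so KepA is inactive.
Quinate is absent, so FubS is inactive.
With no repressor bound, *torK* is transcribed.
→ *torK* is ON.
Maltulose is present, so VorF is inactive.
Malonate is absent, so RudV is inactive.
Required activator RudV is absent, so *sibC* is not transcribed.
So SibC is not produced.
With no repressor bound, *quvR* is transcribed.
→ *quvR* is ON.
c-di-GMP is absent, so OxaW is active.
No repressor is bound and OxaW is active, so *quvH* is transcribed.
→ *quvH* is ON.
Fuculose is present, so FubW is active.
Cellobiose is present, so FubN is active.
No repressor is bound and FubW and FubN are active, so *dovV* is transcribed.
→ *dovV* is ON.
cAMP is present, so LutH is inactive.
Tagatose is present, so MibC is inactive.
With no repressor bound, *velS* is transcribed.
→ *velS* is ON.
5 of the 5 genes are transcribed.

5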